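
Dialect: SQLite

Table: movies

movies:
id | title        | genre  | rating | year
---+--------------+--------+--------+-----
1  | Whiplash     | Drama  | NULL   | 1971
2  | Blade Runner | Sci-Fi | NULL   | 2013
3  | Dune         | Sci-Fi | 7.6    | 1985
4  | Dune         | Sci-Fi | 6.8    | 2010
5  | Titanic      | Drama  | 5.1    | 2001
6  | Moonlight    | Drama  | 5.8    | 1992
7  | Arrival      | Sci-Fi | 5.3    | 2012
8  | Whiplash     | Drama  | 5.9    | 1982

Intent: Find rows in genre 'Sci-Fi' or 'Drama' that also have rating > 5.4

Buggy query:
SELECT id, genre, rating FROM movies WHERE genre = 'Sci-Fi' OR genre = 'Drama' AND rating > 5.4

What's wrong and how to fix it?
Bug: AND binds tighter than OR, so this parses as genre = 'Sci-Fi' OR (genre = 'Drama' AND rating > 5.4)

Fix: Add parentheses around the OR so the AND applies to both alternatives

Corrected query:
SELECT id, genre, rating FROM movies WHERE (genre = 'Sci-Fi' OR genre = 'Drama') AND rating > 5.4

Result:
id | genre  | rating
---+--------+-------
3  | Sci-Fi | 7.6   
4  | Sci-Fi | 6.8   
6  | Drama  | 5.8   
8  | Drama  | 5.9   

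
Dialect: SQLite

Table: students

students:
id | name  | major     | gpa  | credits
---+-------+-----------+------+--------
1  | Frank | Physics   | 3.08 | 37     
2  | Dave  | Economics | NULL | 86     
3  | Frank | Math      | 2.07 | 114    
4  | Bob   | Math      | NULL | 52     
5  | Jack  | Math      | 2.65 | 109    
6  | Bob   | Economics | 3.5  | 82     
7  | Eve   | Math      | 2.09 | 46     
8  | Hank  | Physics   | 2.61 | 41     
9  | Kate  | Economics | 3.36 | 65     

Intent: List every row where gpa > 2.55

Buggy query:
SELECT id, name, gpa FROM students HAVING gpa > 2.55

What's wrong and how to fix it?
Bug: HAVING filters the output of aggregation, but this query has no GROUP BY and no aggregate functions, so SQLite rejects it (HAVING clause on a non-aggregate query); the condition here is per row

Fix: Use WHERE for row-level filtering

Corrected query:
SELECT id, name, gpa FROM students WHERE gpa > 2.55

Result:
id | name  | gpa 
---+-------+-----
1  | Frank | 3.08
5  | Jack  | 2.65
6  | Bob   | 3.5 
8  | Hank  | 2.61
9  | Kate  | 3.36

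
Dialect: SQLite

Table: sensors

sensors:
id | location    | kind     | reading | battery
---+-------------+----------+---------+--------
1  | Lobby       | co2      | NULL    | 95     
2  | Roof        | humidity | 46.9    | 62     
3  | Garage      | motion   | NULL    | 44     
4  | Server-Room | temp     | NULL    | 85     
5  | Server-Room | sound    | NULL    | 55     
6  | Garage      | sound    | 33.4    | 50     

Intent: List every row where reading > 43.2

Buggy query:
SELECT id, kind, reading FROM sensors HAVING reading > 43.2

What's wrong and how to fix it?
Bug: HAVING filters the output of aggregation, but this query has no GROUP BY and no aggregate functions, so SQLite rejects it (HAVING clause on a non-aggregate query); the condition here is per row

Fix: Use WHERE for row-level filtering

Corrected query:
SELECT id, kind, reading FROM sensors WHERE reading > 43.2

Result:
id | kind     | reading
---+----------+--------
2  | humidity | 46.9   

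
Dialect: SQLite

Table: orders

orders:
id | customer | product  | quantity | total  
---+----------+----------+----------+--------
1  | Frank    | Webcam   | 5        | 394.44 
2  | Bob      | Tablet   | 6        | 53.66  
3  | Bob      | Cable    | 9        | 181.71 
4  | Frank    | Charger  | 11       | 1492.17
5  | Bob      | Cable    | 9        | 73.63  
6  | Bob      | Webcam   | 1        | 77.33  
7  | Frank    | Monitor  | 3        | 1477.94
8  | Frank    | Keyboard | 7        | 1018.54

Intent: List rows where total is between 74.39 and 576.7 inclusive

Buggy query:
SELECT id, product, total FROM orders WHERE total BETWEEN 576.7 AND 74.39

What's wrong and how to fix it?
Bug: BETWEEN expects the lower bound first; with 576.7 AND 74.39 the range is empty

Fix: Write BETWEEN 74.39 AND 576.7

Corrected query:
SELECT id, product, total FROM orders WHERE total BETWEEN 74.39 AND 576.7

Result:
id | product | total 
---+---------+-------
1  | Webcam  | 394.44
3  | Cable   | 181.71
6  | Webcam  | 77.33 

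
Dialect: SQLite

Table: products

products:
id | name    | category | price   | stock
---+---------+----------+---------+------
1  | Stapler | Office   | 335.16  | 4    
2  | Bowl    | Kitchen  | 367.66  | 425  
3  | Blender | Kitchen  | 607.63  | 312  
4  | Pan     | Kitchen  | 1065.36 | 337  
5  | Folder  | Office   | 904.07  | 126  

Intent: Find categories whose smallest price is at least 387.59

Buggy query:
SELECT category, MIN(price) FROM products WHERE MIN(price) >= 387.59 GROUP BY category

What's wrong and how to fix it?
Bug: Aggregates like MIN are computed per group after WHERE runs

Fix: Replace WHERE with HAVING after the GROUP BY

Corrected query:
SELECT category, MIN(price) FROM products GROUP BY category HAVING MIN(price) >= 387.59

Result:
(no rows)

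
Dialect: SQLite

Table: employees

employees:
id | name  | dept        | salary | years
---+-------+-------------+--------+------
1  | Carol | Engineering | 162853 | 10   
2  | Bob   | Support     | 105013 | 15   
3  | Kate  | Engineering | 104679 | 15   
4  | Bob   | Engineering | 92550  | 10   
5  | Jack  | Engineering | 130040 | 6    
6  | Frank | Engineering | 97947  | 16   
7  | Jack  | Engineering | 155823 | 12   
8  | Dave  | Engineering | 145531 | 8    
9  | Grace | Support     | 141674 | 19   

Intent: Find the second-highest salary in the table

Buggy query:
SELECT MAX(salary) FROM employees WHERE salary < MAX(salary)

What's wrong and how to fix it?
Bug: MAX(salary) on the right of the comparison is an aggregate-in-WHERE error

Fix: Compute the overall MAX in a subquery, then take MAX of rows below it

Corrected query:
SELECT MAX(salary) FROM employees WHERE salary < (SELECT MAX(salary) FROM employees)

Result:
MAX(salary)
-----------
155823     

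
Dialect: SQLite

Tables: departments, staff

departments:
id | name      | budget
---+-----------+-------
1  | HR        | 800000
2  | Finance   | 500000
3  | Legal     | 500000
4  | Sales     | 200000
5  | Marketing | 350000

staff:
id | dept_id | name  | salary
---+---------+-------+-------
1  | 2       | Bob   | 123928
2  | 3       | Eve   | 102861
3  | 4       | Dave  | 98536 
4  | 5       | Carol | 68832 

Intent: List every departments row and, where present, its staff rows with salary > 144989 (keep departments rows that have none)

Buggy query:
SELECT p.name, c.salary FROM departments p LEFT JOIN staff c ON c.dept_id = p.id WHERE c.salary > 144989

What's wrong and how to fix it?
Bug: Filtering c.salary in WHERE discards the NULL rows produced by LEFT JOIN, turning it into an inner join

Fix: Move the right-table condition into the ON clause so unmatched parents are kept

Corrected query:
SELECT p.name, c.salary FROM departments p LEFT JOIN staff c ON c.dept_id = p.id AND c.salary > 144989

Result:
name      | salary
----------+-------
HR        | NULL  
Finance   | NULL  
Legal     | NULL  
Sales     | NULL  
Marketing | NULL  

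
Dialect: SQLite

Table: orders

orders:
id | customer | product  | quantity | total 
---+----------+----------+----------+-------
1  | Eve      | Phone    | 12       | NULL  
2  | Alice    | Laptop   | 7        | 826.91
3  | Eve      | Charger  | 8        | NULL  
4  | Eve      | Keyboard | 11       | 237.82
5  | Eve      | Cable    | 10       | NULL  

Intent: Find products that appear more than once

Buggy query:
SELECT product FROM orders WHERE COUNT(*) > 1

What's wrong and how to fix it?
Bug: COUNT(*) is an aggregate and cannot be used in WHERE

Fix: GROUP BY product, then filter groups with HAVING COUNT(*) > 1

Corrected query:
SELECT product FROM orders GROUP BY product HAVING COUNT(*) > 1

Result:
(no rows)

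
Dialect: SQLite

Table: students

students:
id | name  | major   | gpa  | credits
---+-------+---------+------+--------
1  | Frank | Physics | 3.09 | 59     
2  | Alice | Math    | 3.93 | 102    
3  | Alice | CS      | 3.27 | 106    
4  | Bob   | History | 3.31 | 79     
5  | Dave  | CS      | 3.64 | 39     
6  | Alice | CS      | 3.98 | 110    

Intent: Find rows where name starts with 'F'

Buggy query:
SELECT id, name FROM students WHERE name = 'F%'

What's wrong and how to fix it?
Bug: '=' compares the literal string including the % character; pattern matching needs LIKE

Fix: Replace '=' with LIKE so 'F%' is treated as a pattern

Corrected query:
SELECT id, name FROM students WHERE name LIKE 'F%'

Result:
id | name 
---+------
1  | Frank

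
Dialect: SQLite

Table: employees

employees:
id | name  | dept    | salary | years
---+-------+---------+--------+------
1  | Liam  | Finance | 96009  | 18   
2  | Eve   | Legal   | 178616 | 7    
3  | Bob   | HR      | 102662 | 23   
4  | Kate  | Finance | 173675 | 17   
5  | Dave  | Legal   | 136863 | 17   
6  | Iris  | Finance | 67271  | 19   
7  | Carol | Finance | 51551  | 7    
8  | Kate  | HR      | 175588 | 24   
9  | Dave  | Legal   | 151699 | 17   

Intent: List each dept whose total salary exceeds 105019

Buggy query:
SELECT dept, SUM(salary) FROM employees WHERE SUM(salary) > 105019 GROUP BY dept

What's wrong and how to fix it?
Bug: SUM(salary) is an aggregate, but WHERE filters rows before aggregation

Fix: Move the aggregate condition to a HAVING clause

Corrected query:
SELECT dept, SUM(salary) FROM employees GROUP BY dept HAVING SUM(salary) > 105019

Result:
dept    | SUM(salary)
--------+------------
Finance | 388506     
HR      | 278250     
Legal   | 467178     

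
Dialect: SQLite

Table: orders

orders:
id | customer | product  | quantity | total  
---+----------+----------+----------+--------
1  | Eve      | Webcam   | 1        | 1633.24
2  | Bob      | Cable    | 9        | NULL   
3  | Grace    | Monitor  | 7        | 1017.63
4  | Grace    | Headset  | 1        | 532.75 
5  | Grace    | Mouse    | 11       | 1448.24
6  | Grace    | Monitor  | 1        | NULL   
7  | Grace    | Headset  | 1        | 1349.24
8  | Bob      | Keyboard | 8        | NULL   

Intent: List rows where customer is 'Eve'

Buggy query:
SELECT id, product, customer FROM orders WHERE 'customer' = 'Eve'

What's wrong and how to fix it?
Bug: Single quotes denote string literals in SQL; the column name is being compared as a constant string

Fix: Remove the quotes around the column name (or use double quotes for an identifier)

Corrected query:
SELECT id, product, customer FROM orders WHERE customer = 'Eve'

Result:
id | product | customer
---+---------+---------
1  | Webcam  | Eve     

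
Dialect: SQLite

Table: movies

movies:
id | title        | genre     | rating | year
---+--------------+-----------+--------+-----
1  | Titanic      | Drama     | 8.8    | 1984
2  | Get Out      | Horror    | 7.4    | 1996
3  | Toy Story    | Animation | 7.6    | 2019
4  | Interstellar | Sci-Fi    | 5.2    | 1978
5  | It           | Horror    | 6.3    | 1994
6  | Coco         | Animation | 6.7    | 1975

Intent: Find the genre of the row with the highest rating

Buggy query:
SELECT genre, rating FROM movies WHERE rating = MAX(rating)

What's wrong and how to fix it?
Bug: MAX(rating) is an aggregate and cannot be used directly in WHERE

Fix: Use a subquery: WHERE rating = (SELECT MAX(rating) FROM movies)

Corrected query:
SELECT genre, rating FROM movies WHERE rating = (SELECT MAX(rating) FROM movies)

Result:
genre | rating
------+-------
Drama | 8.8   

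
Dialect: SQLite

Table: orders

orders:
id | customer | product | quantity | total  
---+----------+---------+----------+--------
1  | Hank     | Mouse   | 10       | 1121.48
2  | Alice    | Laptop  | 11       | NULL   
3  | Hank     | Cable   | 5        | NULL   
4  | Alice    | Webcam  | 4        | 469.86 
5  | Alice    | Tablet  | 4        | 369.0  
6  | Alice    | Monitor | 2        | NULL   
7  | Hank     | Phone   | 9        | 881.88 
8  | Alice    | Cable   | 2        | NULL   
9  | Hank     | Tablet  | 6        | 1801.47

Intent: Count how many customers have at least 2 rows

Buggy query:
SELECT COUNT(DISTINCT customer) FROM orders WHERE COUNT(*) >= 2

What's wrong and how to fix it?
Bug: COUNT(*) cannot appear in WHERE; the per-group count doesn't exist yet

Fix: Group first with HAVING COUNT(*) >= 2, then COUNT the resulting groups

Corrected query:
SELECT COUNT(*) FROM (SELECT customer FROM orders GROUP BY customer HAVING COUNT(*) >= 2)

Result:
COUNT(*)
--------
2       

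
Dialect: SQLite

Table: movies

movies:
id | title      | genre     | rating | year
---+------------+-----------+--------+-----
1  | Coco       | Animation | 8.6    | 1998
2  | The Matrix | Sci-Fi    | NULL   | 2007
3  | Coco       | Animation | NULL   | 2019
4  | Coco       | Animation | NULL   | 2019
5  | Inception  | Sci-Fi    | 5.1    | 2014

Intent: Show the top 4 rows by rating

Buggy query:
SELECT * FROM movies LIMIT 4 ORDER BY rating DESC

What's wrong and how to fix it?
Bug: ORDER BY cannot follow LIMIT; LIMIT is the final clause

Fix: Swap the clauses: ORDER BY first, then LIMIT

Corrected query:
SELECT * FROM movies ORDER BY rating DESC LIMIT 4

Result:
id | title      | genre     | rating | year
---+------------+-----------+--------+-----
1  | Coco       | Animation | 8.6    | 1998
5  | Inception  | Sci-Fi    | 5.1    | 2014
2  | The Matrix | Sci-Fi    | NULL   | 2007
3  | Coco       | Animation | NULL   | 2019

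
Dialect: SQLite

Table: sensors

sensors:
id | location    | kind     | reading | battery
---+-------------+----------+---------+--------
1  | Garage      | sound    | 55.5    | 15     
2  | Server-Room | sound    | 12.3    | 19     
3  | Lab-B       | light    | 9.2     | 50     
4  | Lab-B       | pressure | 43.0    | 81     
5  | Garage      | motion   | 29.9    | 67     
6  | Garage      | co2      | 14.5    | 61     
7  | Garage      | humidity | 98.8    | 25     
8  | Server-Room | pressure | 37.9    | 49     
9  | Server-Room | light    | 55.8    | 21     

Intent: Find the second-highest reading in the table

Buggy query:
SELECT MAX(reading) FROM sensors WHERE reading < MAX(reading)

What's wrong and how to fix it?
Bug: The inner MAX is an aggregate inside WHERE, which is not allowed

Fix: Compute the overall MAX in a subquery, then take MAX of rows below it

Corrected query:
SELECT MAX(reading) FROM sensors WHERE reading < (SELECT MAX(reading) FROM sensors)

Result:
MAX(reading)
------------
55.8        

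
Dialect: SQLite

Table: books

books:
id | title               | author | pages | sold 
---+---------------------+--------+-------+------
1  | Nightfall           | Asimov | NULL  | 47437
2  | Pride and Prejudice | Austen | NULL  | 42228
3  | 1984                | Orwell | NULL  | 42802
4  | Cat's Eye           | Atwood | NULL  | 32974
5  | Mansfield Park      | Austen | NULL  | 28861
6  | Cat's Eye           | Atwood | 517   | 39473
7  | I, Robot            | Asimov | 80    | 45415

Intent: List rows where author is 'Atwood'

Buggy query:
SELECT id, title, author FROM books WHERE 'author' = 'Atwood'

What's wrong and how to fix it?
Bug: 'author' in single quotes is a string literal, not the column; the comparison is literal-vs-literal and never true

Fix: Reference the column as author without single quotes

Corrected query:
SELECT id, title, author FROM books WHERE author = 'Atwood'

Result:
id | title     | author
---+-----------+-------
4  | Cat's Eye | Atwood
6  | Cat's Eye | Atwood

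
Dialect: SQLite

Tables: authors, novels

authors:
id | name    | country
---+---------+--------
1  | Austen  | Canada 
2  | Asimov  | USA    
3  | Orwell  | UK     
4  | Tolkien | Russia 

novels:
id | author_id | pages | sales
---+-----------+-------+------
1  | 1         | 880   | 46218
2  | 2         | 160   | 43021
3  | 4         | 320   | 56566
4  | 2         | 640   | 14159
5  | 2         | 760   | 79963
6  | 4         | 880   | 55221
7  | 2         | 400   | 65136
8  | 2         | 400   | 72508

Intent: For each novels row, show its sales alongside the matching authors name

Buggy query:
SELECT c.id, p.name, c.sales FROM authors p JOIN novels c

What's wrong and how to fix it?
Bug: Missing join condition: each novels row is matched to all authors rows instead of just its own

Fix: Add ON c.author_id = p.id to the JOIN

Corrected query:
SELECT c.id, p.name, c.sales FROM authors p JOIN novels c ON c.author_id = p.id

Result:
id | name    | sales
---+---------+------
1  | Austen  | 46218
2  | Asimov  | 43021
3  | Tolkien | 56566
4  | Asimov  | 14159
5  | Asimov  | 79963
6  | Tolkien | 55221
7  | Asimov  | 65136
8  | Asimov  | 72508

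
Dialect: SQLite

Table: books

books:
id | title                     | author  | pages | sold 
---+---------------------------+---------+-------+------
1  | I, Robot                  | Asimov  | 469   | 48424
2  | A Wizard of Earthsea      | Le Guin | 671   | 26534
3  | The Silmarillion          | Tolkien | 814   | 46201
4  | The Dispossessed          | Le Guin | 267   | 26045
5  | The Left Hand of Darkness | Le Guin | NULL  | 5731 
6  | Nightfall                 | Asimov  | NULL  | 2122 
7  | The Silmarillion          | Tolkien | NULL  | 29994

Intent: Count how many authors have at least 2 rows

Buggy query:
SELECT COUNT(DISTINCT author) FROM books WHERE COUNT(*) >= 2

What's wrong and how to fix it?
Bug: WHERE filters individual rows, not groups, so a group-level COUNT is invalid there

Fix: Group first with HAVING COUNT(*) >= 2, then COUNT the resulting groups

Corrected query:
SELECT COUNT(*) FROM (SELECT author FROM books GROUP BY author HAVING COUNT(*) >= 2)

Result:
COUNT(*)
--------
3       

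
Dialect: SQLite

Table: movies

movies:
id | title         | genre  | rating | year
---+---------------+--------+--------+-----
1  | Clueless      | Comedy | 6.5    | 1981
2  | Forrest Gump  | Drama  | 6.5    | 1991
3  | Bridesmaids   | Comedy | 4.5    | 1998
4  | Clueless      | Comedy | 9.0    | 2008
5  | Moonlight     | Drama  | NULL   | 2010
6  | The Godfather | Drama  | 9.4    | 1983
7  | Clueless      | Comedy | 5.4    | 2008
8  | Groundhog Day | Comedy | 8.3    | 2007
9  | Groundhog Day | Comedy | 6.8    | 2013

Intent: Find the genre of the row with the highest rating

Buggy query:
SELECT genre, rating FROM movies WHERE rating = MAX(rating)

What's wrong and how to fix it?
Bug: MAX(rating) is an aggregate and cannot be used directly in WHERE

Fix: Wrap MAX in a scalar subquery so WHERE compares against a single value

Corrected query:
SELECT genre, rating FROM movies WHERE rating = (SELECT MAX(rating) FROM movies)

Result:
genre | rating
------+-------
Drama | 9.4   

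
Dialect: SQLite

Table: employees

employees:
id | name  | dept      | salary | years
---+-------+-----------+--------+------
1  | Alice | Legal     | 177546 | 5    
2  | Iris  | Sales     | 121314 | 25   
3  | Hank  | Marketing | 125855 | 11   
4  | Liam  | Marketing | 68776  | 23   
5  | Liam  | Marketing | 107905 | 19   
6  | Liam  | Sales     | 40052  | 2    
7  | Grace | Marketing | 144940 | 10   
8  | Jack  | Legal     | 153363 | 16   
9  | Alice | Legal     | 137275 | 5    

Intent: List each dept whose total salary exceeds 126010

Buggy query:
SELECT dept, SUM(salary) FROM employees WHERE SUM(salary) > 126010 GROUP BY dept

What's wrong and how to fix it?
Bug: WHERE runs before GROUP BY, so aggregates aren't available there

Fix: Move the aggregate condition to a HAVING clause

Corrected query:
SELECT dept, SUM(salary) FROM employees GROUP BY dept HAVING SUM(salary) > 126010

Result:
dept      | SUM(salary)
----------+------------
Legal     | 468184     
Marketing | 447476     
Sales     | 161366     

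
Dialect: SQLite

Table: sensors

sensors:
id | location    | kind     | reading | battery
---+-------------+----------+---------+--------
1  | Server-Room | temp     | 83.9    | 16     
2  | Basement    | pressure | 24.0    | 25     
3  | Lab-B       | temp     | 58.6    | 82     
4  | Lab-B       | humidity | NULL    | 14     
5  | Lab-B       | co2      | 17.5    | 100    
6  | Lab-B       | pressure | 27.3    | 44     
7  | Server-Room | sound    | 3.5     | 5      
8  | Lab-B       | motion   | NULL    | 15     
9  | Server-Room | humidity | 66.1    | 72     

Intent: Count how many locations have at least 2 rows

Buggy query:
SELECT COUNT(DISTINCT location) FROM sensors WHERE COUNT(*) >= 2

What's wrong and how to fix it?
Bug: COUNT(*) cannot appear in WHERE; the per-group count doesn't exist yet

Fix: Use a subquery that GROUPs and filters with HAVING, then count its rows

Corrected query:
SELECT COUNT(*) FROM (SELECT location FROM sensors GROUP BY location HAVING COUNT(*) >= 2)

Result:
COUNT(*)
--------
2       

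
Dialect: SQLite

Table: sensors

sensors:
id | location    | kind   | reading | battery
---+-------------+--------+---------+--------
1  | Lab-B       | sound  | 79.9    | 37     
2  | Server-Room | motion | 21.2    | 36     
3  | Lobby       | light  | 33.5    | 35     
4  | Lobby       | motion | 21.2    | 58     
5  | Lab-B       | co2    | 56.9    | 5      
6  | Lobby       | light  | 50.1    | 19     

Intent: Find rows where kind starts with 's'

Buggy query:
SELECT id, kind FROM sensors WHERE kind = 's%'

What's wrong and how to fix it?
Bug: '=' compares the literal string including the % character; pattern matching needs LIKE

Fix: Use LIKE for wildcard pattern matching

Corrected query:
SELECT id, kind FROM sensors WHERE kind LIKE 's%'

Result:
id | kind 
---+------
1  | sound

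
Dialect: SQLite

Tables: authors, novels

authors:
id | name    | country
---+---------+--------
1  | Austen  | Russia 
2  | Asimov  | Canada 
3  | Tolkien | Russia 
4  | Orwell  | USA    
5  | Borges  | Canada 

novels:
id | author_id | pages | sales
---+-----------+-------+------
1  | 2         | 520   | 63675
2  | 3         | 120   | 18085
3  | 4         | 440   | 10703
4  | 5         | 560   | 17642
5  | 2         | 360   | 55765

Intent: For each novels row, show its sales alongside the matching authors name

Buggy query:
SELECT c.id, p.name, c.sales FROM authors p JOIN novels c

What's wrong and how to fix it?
Bug: Missing join condition: each novels row is matched to all authors rows instead of just its own

Fix: Add ON c.author_id = p.id to the JOIN

Corrected query:
SELECT c.id, p.name, c.sales FROM authors p JOIN novels c ON c.author_id = p.id

Result:
id | name    | sales
---+---------+------
1  | Asimov  | 63675
2  | Tolkien | 18085
3  | Orwell  | 10703
4  | Borges  | 17642
5  | Asimov  | 55765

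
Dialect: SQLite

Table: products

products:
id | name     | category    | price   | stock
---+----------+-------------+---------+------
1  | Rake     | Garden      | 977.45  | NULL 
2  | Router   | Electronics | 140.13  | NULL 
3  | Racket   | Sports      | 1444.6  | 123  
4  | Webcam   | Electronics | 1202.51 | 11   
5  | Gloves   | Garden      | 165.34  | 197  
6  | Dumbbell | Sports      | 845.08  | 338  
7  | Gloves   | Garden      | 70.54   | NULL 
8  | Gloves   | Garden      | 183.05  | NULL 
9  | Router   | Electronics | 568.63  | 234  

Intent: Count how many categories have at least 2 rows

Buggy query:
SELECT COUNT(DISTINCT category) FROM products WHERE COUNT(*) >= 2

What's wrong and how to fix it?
Bug: COUNT(*) cannot appear in WHERE; the per-group count doesn't exist yet

Fix: Group first with HAVING COUNT(*) >= 2, then COUNT the resulting groups

Corrected query:
SELECT COUNT(*) FROM (SELECT category FROM products GROUP BY category HAVING COUNT(*) >= 2)

Result:
COUNT(*)
--------
3       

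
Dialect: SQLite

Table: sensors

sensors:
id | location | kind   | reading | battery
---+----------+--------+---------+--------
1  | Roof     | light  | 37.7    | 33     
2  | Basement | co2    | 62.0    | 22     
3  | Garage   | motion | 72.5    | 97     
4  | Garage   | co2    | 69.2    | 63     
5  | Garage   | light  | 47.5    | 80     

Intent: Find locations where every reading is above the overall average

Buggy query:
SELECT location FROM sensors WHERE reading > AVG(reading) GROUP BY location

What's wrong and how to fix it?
Bug: AVG() is an aggregate; it can't sit directly in WHERE

Fix: Compute the overall average in a scalar subquery and compare each group's MIN against it in HAVING

Corrected query:
SELECT location FROM sensors GROUP BY location HAVING MIN(reading) > (SELECT AVG(reading) FROM sensors)

Result:
location
--------
Basement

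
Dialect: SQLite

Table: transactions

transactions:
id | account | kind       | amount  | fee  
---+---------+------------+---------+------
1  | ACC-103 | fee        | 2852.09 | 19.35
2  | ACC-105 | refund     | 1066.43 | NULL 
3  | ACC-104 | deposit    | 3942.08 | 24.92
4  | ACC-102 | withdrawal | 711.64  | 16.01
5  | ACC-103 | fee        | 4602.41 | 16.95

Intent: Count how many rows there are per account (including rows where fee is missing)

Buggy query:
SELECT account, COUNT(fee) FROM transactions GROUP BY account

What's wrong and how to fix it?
Bug: COUNT(fee) skips NULLs, so groups with missing fee are undercounted

Fix: Use COUNT(*) to count all rows regardless of NULL

Corrected query:
SELECT account, COUNT(*) FROM transactions GROUP BY account

Result:
account | COUNT(*)
--------+---------
ACC-102 | 1       
ACC-103 | 2       
ACC-104 | 1       
ACC-105 | 1       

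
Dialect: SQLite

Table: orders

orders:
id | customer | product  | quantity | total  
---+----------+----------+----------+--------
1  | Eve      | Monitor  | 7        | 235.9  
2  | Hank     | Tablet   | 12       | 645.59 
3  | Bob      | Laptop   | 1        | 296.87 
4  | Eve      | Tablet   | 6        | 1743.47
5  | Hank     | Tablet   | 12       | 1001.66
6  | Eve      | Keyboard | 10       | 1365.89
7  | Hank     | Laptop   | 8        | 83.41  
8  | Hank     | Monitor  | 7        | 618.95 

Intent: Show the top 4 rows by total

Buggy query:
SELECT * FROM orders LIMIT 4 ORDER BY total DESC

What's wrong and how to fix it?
Bug: ORDER BY cannot follow LIMIT; LIMIT is the final clause

Fix: Sort with ORDER BY, then apply LIMIT

Corrected query:
SELECT * FROM orders ORDER BY total DESC LIMIT 4

Result:
id | customer | product  | quantity | total  
---+----------+----------+----------+--------
4  | Eve      | Tablet   | 6        | 1743.47
6  | Eve      | Keyboard | 10       | 1365.89
5  | Hank     | Tablet   | 12       | 1001.66
2  | Hank     | Tablet   | 12       | 645.59 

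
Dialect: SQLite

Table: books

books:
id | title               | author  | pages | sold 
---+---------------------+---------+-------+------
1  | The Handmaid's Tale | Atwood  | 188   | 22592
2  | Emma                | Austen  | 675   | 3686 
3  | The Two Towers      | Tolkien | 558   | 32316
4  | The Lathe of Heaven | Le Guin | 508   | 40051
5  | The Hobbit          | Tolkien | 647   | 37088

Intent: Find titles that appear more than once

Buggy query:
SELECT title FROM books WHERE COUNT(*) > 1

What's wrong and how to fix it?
Bug: COUNT(*) is an aggregate and cannot be used in WHERE

Fix: GROUP BY title, then filter groups with HAVING COUNT(*) > 1

Corrected query:
SELECT title FROM books GROUP BY title HAVING COUNT(*) > 1

Result:
(no rows)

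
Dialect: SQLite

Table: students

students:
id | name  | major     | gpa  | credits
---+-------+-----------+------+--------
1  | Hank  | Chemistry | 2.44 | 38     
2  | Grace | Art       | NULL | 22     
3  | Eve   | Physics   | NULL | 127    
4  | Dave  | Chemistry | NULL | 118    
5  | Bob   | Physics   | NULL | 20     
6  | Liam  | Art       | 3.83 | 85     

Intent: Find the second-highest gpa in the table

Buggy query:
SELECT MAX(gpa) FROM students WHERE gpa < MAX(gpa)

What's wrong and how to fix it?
Bug: MAX(gpa) on the right of the comparison is an aggregate-in-WHERE error

Fix: Put the inner MAX in a scalar subquery

Corrected query:
SELECT MAX(gpa) FROM students WHERE gpa < (SELECT MAX(gpa) FROM students)

Result:
MAX(gpa)
--------
2.44    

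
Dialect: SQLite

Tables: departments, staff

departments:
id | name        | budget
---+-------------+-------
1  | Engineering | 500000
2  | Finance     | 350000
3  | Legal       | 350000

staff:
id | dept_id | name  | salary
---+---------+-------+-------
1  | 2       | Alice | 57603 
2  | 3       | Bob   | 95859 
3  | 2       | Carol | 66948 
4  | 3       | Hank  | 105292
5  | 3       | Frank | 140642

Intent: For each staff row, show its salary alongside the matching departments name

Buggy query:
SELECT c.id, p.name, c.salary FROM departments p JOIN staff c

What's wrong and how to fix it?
Bug: JOIN with no ON clause produces a cartesian product; every staff row pairs with every departments row

Fix: Add ON c.dept_id = p.id to the JOIN

Corrected query:
SELECT c.id, p.name, c.salary FROM departments p JOIN staff c ON c.dept_id = p.id

Result:
id | name    | salary
---+---------+-------
1  | Finance | 57603 
2  | Legal   | 95859 
3  | Finance | 66948 
4  | Legal   | 105292
5  | Legal   | 140642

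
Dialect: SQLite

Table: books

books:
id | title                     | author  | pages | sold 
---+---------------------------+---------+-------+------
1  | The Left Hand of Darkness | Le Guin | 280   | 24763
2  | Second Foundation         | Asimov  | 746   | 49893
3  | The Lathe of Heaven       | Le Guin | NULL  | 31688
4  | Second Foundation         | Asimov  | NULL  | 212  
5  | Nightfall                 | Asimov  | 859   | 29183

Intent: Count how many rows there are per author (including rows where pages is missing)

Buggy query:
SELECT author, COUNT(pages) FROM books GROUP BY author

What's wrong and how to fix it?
Bug: COUNT(column) counts non-NULL values only; rows with NULL pages aren't counted

Fix: Replace COUNT(pages) with COUNT(*)

Corrected query:
SELECT author, COUNT(*) FROM books GROUP BY author

Result:
author  | COUNT(*)
--------+---------
Asimov  | 3       
Le Guin | 2       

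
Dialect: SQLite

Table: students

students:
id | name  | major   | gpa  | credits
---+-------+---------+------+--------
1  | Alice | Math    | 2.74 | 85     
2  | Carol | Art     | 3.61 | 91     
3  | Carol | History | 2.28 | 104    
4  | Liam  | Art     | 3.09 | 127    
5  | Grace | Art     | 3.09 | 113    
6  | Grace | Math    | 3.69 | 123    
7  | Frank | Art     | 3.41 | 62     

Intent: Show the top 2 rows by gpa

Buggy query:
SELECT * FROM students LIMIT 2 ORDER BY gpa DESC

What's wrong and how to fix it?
Bug: ORDER BY cannot follow LIMIT; LIMIT is the final clause

Fix: Swap the clauses: ORDER BY first, then LIMIT

Corrected query:
SELECT * FROM students ORDER BY gpa DESC LIMIT 2

Result:
id | name  | major | gpa  | credits
---+-------+-------+------+--------
6  | Grace | Math  | 3.69 | 123    
2  | Carol | Art   | 3.61 | 91     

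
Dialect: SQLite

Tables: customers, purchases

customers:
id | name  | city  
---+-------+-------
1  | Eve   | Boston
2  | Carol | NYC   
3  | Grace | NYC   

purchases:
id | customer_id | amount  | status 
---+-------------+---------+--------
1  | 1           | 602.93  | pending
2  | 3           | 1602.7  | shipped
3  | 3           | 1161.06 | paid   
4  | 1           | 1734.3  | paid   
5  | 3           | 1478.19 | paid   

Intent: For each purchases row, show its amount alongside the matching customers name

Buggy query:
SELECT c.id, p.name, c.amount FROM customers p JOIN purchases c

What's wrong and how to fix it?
Bug: JOIN with no ON clause produces a cartesian product; every purchases row pairs with every customers row

Fix: Specify the join condition linking the foreign key to the parent id

Corrected query:
SELECT c.id, p.name, c.amount FROM customers p JOIN purchases c ON c.customer_id = p.id

Result:
id | name  | amount 
---+-------+--------
1  | Eve   | 602.93 
2  | Grace | 1602.7 
3  | Grace | 1161.06
4  | Eve   | 1734.3 
5  | Grace | 1478.19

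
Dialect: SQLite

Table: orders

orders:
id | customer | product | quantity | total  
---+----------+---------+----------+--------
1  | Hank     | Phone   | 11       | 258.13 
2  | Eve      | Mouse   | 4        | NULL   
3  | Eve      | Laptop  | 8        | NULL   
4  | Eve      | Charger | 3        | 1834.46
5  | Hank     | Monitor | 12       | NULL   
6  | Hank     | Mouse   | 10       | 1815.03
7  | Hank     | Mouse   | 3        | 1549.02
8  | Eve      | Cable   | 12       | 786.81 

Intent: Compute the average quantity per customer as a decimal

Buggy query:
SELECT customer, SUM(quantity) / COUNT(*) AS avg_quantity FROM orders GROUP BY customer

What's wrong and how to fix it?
Bug: SUM(quantity) and COUNT(*) are both integers; the division truncates the fractional part

Fix: Multiply by 1.0 (or CAST to REAL) to force floating-point division

Corrected query:
SELECT customer, SUM(quantity) * 1.0 / COUNT(*) AS avg_quantity FROM orders GROUP BY customer

Result:
customer | avg_quantity
---------+-------------
Eve      | 6.75        
Hank     | 9           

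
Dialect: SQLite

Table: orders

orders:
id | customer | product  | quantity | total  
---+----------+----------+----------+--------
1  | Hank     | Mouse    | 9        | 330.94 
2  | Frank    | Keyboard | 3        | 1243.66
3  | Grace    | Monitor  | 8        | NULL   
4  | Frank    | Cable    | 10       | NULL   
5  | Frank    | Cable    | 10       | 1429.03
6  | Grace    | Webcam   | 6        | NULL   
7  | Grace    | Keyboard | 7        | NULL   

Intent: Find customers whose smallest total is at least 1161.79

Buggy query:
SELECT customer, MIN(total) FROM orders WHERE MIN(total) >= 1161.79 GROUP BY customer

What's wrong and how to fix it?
Bug: Aggregates like MIN are computed per group after WHERE runs

Fix: Use HAVING for the per-group MIN condition

Corrected query:
SELECT customer, MIN(total) FROM orders GROUP BY customer HAVING MIN(total) >= 1161.79

Result:
customer | MIN(total)
---------+-----------
Frank    | 1243.66   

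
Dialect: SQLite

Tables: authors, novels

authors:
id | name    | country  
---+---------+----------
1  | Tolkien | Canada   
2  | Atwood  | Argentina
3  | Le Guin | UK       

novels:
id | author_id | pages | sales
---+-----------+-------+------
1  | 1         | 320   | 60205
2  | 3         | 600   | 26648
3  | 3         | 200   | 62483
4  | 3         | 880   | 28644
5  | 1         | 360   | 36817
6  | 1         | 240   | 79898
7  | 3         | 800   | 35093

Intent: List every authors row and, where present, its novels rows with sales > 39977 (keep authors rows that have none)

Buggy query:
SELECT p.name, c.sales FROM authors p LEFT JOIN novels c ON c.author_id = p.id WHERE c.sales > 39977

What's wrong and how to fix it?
Bug: A WHERE condition on the right-hand table after LEFT JOIN drops unmatched parents

Fix: Move the right-table condition into the ON clause so unmatched parents are kept

Corrected query:
SELECT p.name, c.sales FROM authors p LEFT JOIN novels c ON c.author_id = p.id AND c.sales > 39977

Result:
name    | sales
--------+------
Tolkien | 60205
Tolkien | 79898
Atwood  | NULL 
Le Guin | 62483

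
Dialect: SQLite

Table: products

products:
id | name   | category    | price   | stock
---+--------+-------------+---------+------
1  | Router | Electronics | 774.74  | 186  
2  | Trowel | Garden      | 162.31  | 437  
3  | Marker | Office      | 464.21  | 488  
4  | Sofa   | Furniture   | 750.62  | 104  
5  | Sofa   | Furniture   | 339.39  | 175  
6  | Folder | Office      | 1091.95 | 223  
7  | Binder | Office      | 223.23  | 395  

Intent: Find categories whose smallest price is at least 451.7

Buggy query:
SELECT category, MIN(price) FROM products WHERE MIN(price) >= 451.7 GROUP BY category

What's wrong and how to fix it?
Bug: Aggregates like MIN are computed per group after WHERE runs

Fix: Replace WHERE with HAVING after the GROUP BY

Corrected query:
SELECT category, MIN(price) FROM products GROUP BY category HAVING MIN(price) >= 451.7

Result:
category    | MIN(price)
------------+-----------
Electronics | 774.74    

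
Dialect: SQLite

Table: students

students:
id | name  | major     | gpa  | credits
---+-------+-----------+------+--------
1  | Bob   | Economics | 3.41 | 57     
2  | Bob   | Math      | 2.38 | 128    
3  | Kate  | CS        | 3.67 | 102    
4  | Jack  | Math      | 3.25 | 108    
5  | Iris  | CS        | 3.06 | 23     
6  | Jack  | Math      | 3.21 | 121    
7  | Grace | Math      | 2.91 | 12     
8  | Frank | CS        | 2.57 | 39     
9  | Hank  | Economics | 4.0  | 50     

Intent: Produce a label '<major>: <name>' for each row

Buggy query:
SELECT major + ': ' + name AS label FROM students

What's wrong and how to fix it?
Bug: SQLite uses || for string concatenation; + coerces text to numbers (yielding 0)

Fix: Use the || operator for string concatenation

Corrected query:
SELECT major || ': ' || name AS label FROM students

Result:
label          
---------------
Economics: Bob 
Math: Bob      
CS: Kate       
Math: Jack     
CS: Iris       
Math: Jack     
Math: Grace    
CS: Frank      
Economics: Hank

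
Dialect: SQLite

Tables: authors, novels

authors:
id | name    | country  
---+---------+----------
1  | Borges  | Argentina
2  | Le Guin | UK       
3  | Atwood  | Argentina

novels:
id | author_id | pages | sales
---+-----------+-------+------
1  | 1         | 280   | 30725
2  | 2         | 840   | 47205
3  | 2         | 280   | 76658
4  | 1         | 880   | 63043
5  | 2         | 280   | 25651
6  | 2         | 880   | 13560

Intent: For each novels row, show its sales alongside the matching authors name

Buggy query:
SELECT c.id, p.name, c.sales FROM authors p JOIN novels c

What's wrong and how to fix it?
Bug: JOIN with no ON clause produces a cartesian product; every novels row pairs with every authors row

Fix: Add ON c.author_id = p.id to the JOIN

Corrected query:
SELECT c.id, p.name, c.sales FROM authors p JOIN novels c ON c.author_id = p.id

Result:
id | name    | sales
---+---------+------
1  | Borges  | 30725
2  | Le Guin | 47205
3  | Le Guin | 76658
4  | Borges  | 63043
5  | Le Guin | 25651
6  | Le Guin | 13560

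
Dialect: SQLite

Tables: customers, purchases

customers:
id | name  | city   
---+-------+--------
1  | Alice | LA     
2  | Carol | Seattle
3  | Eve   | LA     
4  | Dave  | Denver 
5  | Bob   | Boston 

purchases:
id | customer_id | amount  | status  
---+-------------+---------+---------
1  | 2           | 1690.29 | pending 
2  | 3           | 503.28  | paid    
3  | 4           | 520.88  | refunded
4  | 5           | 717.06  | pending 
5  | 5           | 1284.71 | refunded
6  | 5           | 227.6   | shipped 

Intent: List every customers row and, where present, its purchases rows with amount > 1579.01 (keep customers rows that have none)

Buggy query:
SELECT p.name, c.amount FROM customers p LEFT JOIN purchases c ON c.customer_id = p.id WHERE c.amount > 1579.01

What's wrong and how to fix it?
Bug: Filtering c.amount in WHERE discards the NULL rows produced by LEFT JOIN, turning it into an inner join

Fix: Move the right-table condition into the ON clause so unmatched parents are kept

Corrected query:
SELECT p.name, c.amount FROM customers p LEFT JOIN purchases c ON c.customer_id = p.id AND c.amount > 1579.01

Result:
name  | amount 
------+--------
Alice | NULL   
Carol | 1690.29
Eve   | NULL   
Dave  | NULL   
Bob   | NULL   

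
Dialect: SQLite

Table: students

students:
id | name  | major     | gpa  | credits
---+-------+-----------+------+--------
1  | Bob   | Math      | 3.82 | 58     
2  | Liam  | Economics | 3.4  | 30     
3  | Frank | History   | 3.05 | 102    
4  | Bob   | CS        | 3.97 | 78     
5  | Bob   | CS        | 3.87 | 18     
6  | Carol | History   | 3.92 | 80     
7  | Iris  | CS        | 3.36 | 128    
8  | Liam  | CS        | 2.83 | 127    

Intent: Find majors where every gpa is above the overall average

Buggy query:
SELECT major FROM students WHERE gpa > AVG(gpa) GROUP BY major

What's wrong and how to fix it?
Bug: AVG() is an aggregate; it can't sit directly in WHERE

Fix: Use a subquery for AVG and a HAVING MIN(...) filter so the condition holds for every row in the group

Corrected query:
SELECT major FROM students GROUP BY major HAVING MIN(gpa) > (SELECT AVG(gpa) FROM students)

Result:
major
-----
Math 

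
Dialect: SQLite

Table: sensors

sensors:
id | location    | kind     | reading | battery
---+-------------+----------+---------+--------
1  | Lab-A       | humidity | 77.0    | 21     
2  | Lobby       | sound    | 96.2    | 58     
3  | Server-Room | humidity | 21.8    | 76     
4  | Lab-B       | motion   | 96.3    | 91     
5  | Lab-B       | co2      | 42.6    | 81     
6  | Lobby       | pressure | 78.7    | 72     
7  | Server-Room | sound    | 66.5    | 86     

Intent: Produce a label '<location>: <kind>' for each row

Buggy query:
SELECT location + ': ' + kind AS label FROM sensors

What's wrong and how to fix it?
Bug: '+' is numeric addition; on text columns SQLite converts them to 0 instead of concatenating

Fix: Replace + with || to concatenate text

Corrected query:
SELECT location || ': ' || kind AS label FROM sensors

Result:
label                
---------------------
Lab-A: humidity      
Lobby: sound         
Server-Room: humidity
Lab-B: motion        
Lab-B: co2           
Lobby: pressure      
Server-Room: sound   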